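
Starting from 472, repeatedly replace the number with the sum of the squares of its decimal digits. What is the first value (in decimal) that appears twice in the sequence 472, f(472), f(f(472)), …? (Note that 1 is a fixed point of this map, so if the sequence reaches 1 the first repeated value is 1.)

16

472 → 4² + 7² + 2² = 69
69 → 6² + 9² = 117
117 → 1² + 1² + 7² = 51
51 → 5² + 1² = 26
26 → 2² + 6² = 40
40 → 4² + 0² = 16
16 → 1² + 6² = 37
37 → 3² + 7² = 58
58 → 5² + 8² = 89
89 → 8² + 9² = 145
145 → 1² + 4² + 5² = 42
42 → 4² + 2² = 20
20 → 2² + 0² = 4
4 → 4² = 16  — 16 already appeared earlier.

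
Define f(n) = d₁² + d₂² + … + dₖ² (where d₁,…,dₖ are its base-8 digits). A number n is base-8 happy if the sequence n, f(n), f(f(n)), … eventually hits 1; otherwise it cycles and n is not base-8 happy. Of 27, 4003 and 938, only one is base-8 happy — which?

27: 27 → 18 → 8 → 1  — reaches 1 (base-8 happy)
4003: 4003 → 110 → 62 → 85 → 30 → 45 → 50 → 40 → 25 → 10 → 5 → 25  — repeats 25 (not base-8 happy)
938: 938 → 66 → 5 → 25 → 10 → 5  — repeats 5 (not base-8 happy)

27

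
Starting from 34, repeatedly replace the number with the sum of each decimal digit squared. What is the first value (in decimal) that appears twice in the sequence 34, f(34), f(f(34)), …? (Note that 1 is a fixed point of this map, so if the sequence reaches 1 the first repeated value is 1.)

34 → 3² + 4² = 9 + 16 = 25
25 → 2² + 5² = 4 + 25 = 29
29 → 2² + 9² = 4 + 81 = 85
85 → 8² + 5² = 64 + 25 = 89
89 → 8² + 9² = 64 + 81 = 145
145 → 1² + 4² + 5² = 1 + 16 + 25 = 42
42 → 4² + 2² = 16 + 4 = 20
20 → 2² + 0² = 4 + 0 = 4
4 → 4² = 16
16 → 1² + 6² = 1 + 36 = 37
37 → 3² + 7² = 9 + 49 = 58
58 → 5² + 8² = 25 + 64 = 89  — 89 already appeared earlier.

89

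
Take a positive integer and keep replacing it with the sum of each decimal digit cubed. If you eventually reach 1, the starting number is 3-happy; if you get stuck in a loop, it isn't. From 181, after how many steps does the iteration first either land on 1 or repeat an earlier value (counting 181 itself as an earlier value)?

5

181 → 1³ + 8³ + 1³ = 514
514 → 5³ + 1³ + 4³ = 190
190 → 1³ + 9³ + 0³ = 730
730 → 7³ + 3³ + 0³ = 370
370 → 3³ + 7³ + 0³ = 370  — 370 repeats.
That took 5 steps.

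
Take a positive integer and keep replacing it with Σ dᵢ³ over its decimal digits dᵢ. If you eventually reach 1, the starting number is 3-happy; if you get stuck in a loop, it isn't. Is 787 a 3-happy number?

787 → 7³ + 8³ + 7³ = 343 + 512 + 343 = 1198
1198 → 1³ + 1³ + 9³ + 8³ = 1 + 1 + 729 + 512 = 1243
1243 → 1³ + 2³ + 4³ + 3³ = 1 + 8 + 64 + 27 = 100
100 → 1³ + 0³ + 0³ = 1 + 0 + 0 = 1  — reached 1.

3-happy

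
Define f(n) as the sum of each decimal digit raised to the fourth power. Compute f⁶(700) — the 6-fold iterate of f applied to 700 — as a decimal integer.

6725

700 → 2401
2401 → 273
273 → 2498
2498 → 10929
10929 → 13139
13139 → 6725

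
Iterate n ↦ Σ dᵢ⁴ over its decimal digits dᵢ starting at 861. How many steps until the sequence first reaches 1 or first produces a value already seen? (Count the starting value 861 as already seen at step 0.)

861 → 8⁴ + 6⁴ + 1⁴ = 4096 + 1296 + 1 = 5393
5393 → 5⁴ + 3⁴ + 9⁴ + 3⁴ = 625 + 81 + 6561 + 81 = 7348
7348 → 7⁴ + 3⁴ + 4⁴ + 8⁴ = 2401 + 81 + 256 + 4096 = 6834
6834 → 6⁴ + 8⁴ + 3⁴ + 4⁴ = 1296 + 4096 + 81 + 256 = 5729
5729 → 5⁴ + 7⁴ + 2⁴ + 9⁴ = 625 + 2401 + 16 + 6561 = 9603
9603 → 9⁴ + 6⁴ + 0⁴ + 3⁴ = 6561 + 1296 + 0 + 81 = 7938
7938 → 7⁴ + 9⁴ + 3⁴ + 8⁴ = 2401 + 6561 + 81 + 4096 = 13139
13139 → 1⁴ + 3⁴ + 1⁴ + 3⁴ + 9⁴ = 1 + 81 + 1 + 81 + 6561 = 6725
6725 → 6⁴ + 7⁴ + 2⁴ + 5⁴ = 1296 + 2401 + 16 + 625 = 4338
4338 → 4⁴ + 3⁴ + 3⁴ + 8⁴ = 256 + 81 + 81 + 4096 = 4514
4514 → 4⁴ + 5⁴ + 1⁴ + 4⁴ = 256 + 625 + 1 + 256 = 1138
1138 → 1⁴ + 1⁴ + 3⁴ + 8⁴ = 1 + 1 + 81 + 4096 = 4179
4179 → 4⁴ + 1⁴ + 7⁴ + 9⁴ = 256 + 1 + 2401 + 6561 = 9219
9219 → 9⁴ + 2⁴ + 1⁴ + 9⁴ = 6561 + 16 + 1 + 6561 = 13139  — 13139 repeats.
That took 14 steps.

14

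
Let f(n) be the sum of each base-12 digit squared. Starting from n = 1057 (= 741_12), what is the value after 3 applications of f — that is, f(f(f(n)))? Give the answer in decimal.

26

1057 = (7,4,1)_12 → 7² + 4² + 1² = 49 + 16 + 1 = 66
66 = (5,6)_12 → 5² + 6² = 25 + 36 = 61
61 = (5,1)_12 → 5² + 1² = 25 + 1 = 26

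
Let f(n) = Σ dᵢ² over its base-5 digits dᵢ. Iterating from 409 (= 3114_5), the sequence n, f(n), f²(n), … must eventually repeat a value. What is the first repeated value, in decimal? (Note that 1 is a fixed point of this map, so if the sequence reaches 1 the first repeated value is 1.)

1

409 = (3,1,1,4)_5 → 3² + 1² + 1² + 4² = 27
27 = (1,0,2)_5 → 1² + 0² + 2² = 5
5 = (1,0)_5 → 1² + 0² = 1  — reached the fixed point 1.
1 → 1, so 1 is the first repeated value.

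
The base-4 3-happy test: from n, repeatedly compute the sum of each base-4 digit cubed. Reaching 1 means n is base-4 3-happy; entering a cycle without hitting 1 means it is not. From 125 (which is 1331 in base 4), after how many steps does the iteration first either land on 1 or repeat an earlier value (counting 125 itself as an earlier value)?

3

125 = (1,3,3,1)_4 → 1³ + 3³ + 3³ + 1³ = 1 + 27 + 27 + 1 = 56
56 = (3,2,0)_4 → 3³ + 2³ + 0³ = 27 + 8 + 0 = 35
35 = (2,0,3)_4 → 2³ + 0³ + 3³ = 8 + 0 + 27 = 35  — 35 repeats.
That took 3 steps.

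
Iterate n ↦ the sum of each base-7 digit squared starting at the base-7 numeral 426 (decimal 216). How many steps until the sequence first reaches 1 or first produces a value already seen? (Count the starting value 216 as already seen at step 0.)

216 = (4,2,6)_7 → 4² + 2² + 6² = 56
56 = (1,1,0)_7 → 1² + 1² + 0² = 2
2 = (2)_7 → 2² = 4
4 = (4)_7 → 4² = 16
16 = (2,2)_7 → 2² + 2² = 8
8 = (1,1)_7 → 1² + 1² = 2  — 2 repeats.
That took 6 steps.

6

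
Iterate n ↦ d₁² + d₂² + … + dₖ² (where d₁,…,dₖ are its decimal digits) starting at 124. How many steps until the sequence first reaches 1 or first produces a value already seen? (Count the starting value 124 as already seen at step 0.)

124 → 1² + 2² + 4² = 21
21 → 2² + 1² = 5
5 → 5² = 25
25 → 2² + 5² = 29
29 → 2² + 9² = 85
85 → 8² + 5² = 89
89 → 8² + 9² = 145
145 → 1² + 4² + 5² = 42
42 → 4² + 2² = 20
20 → 2² + 0² = 4
4 → 4² = 16
16 → 1² + 6² = 37
37 → 3² + 7² = 58
58 → 5² + 8² = 89  — 89 repeats.
That took 14 steps.

14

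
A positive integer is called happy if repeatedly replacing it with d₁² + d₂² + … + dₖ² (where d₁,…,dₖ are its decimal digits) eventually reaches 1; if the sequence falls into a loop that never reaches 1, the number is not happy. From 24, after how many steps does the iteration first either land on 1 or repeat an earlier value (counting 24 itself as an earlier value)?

24 → 2² + 4² = 20
20 → 2² + 0² = 4
4 → 4² = 16
16 → 1² + 6² = 37
37 → 3² + 7² = 58
58 → 5² + 8² = 89
89 → 8² + 9² = 145
145 → 1² + 4² + 5² = 42
42 → 4² + 2² = 20  — 20 repeats.
That took 9 steps.

9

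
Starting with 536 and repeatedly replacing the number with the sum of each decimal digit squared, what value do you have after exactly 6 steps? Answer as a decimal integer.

536 → 70
70 → 49
49 → 97
97 → 130
130 → 10
10 → 1

1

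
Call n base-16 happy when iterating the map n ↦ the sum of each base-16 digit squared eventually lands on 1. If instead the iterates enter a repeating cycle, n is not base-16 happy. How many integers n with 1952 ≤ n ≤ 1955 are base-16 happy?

1952: 1952 → 149 → 106 → 136 → 128 → 64 → 16 → 1  (reaches 1)
1953: 1953 → 150 → 117 → 74 → 116 → 65 → 17 → 2 → 4 → 16 → 1  (reaches 1)
1954: 1954 → 153 → 162 → 104 → 100 → 52 → 25 → 82 → 29 → 170 → 200 → 208 → 169 → 181 → 146 → 85 → 50 → 13 → 169  (repeats 169)
1955: 1955 → 158 → 277 → 27 → 122 → 149 → 106 → 136 → 128 → 64 → 16 → 1  (reaches 1)
base-16 happy: 1952, 1953, 1955

3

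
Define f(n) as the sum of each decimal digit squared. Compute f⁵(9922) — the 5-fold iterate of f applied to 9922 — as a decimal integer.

9922 → 9² + 9² + 2² + 2² = 170
170 → 1² + 7² + 0² = 50
50 → 5² + 0² = 25
25 → 2² + 5² = 29
29 → 2² + 9² = 85

85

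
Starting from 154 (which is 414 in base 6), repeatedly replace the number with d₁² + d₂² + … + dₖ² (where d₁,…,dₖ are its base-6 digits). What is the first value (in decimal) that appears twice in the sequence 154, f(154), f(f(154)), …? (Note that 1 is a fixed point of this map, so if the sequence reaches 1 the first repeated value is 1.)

41

154 = (4,1,4)_6 → 33
33 = (5,3)_6 → 34
34 = (5,4)_6 → 41
41 = (1,0,5)_6 → 26
26 = (4,2)_6 → 20
20 = (3,2)_6 → 13
13 = (2,1)_6 → 5
5 = (5)_6 → 25
25 = (4,1)_6 → 17
17 = (2,5)_6 → 29
29 = (4,5)_6 → 41  — 41 already appeared earlier.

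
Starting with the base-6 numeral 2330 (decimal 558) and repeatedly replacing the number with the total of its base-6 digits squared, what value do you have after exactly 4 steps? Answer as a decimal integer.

558 = (2,3,3,0)_6 → 2² + 3² + 3² + 0² = 22
22 = (3,4)_6 → 3² + 4² = 25
25 = (4,1)_6 → 4² + 1² = 17
17 = (2,5)_6 → 2² + 5² = 29

29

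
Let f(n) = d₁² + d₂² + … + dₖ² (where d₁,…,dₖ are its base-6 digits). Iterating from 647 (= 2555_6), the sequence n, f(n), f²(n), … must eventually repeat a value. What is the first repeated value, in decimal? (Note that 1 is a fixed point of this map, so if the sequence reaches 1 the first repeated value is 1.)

647 = (2,5,5,5)_6 → 2² + 5² + 5² + 5² = 4 + 25 + 25 + 25 = 79
79 = (2,1,1)_6 → 2² + 1² + 1² = 4 + 1 + 1 = 6
6 = (1,0)_6 → 1² + 0² = 1 + 0 = 1  — reached the fixed point 1.
1 → 1, so 1 is the first repeated value.

1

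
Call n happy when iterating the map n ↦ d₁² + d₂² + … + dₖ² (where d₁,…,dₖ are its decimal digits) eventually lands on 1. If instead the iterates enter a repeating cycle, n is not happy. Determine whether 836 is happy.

836 → 8² + 3² + 6² = 109
109 → 1² + 0² + 9² = 82
82 → 8² + 2² = 68
68 → 6² + 8² = 100
100 → 1² + 0² + 0² = 1  — reached 1.

happy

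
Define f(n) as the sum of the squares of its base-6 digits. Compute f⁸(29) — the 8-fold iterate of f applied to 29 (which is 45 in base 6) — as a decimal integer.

29

29 = (4,5)_6 → 4² + 5² = 41
41 = (1,0,5)_6 → 1² + 0² + 5² = 26
26 = (4,2)_6 → 4² + 2² = 20
20 = (3,2)_6 → 3² + 2² = 13
13 = (2,1)_6 → 2² + 1² = 5
5 = (5)_6 → 5² = 25
25 = (4,1)_6 → 4² + 1² = 17
17 = (2,5)_6 → 2² + 5² = 29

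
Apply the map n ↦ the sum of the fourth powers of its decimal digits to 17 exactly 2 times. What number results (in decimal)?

288

17 → 2402
2402 → 288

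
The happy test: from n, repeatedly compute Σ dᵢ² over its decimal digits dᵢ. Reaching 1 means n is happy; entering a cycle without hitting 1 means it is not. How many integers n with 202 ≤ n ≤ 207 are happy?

202: 202 → 8 → 64 → 52 → 29 → 85 → 89 → 145 → 42 → 20 → 4 → 16 → 37 → 58 → 89  (repeats 89)
203: 203 → 13 → 10 → 1  (reaches 1)
204: 204 → 20 → 4 → 16 → 37 → 58 → 89 → 145 → 42 → 20  (repeats 20)
205: 205 → 29 → 85 → 89 → 145 → 42 → 20 → 4 → 16 → 37 → 58 → 89  (repeats 89)
206: 206 → 40 → 16 → 37 → 58 → 89 → 145 → 42 → 20 → 4 → 16  (repeats 16)
207: 207 → 53 → 34 → 25 → 29 → 85 → 89 → 145 → 42 → 20 → 4 → 16 → 37 → 58 → 89  (repeats 89)
happy: 203

1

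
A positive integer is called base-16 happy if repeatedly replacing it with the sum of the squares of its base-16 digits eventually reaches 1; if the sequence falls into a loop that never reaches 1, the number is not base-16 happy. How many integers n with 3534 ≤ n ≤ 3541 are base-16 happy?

3534: 3534 → 509 → 395 → 186 → 221 → 338 → 30 → 197 → 169 → 181 → 146 → 85 → 50 → 13 → 169  (repeats 169)
3535: 3535 → 538 → 105 → 117 → 74 → 116 → 65 → 17 → 2 → 4 → 16 → 1  (reaches 1)
3536: 3536 → 338 → 30 → 197 → 169 → 181 → 146 → 85 → 50 → 13 → 169  (repeats 169)
3537: 3537 → 339 → 35 → 13 → 169 → 181 → 146 → 85 → 50 → 13  (repeats 13)
3538: 3538 → 342 → 62 → 205 → 313 → 91 → 146 → 85 → 50 → 13 → 169 → 181 → 146  (repeats 146)
3539: 3539 → 347 → 147 → 90 → 125 → 218 → 269 → 170 → 200 → 208 → 169 → 181 → 146 → 85 → 50 → 13 → 169  (repeats 169)
3540: 3540 → 354 → 41 → 85 → 50 → 13 → 169 → 181 → 146 → 85  (repeats 85)
3541: 3541 → 363 → 158 → 277 → 27 → 122 → 149 → 106 → 136 → 128 → 64 → 16 → 1  (reaches 1)
base-16 happy: 3535, 3541

2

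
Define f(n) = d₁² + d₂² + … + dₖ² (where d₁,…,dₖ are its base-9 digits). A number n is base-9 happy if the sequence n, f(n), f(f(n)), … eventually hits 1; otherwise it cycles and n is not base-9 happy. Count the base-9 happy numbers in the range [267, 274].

1

267: 267 → 49 → 41 → 41  — not base-9 happy
268: 268 → 62 → 100 → 6 → 36 → 16 → 50 → 50  — not base-9 happy
269: 269 → 77 → 89 → 65 → 53 → 89  — not base-9 happy
270: 270 → 18 → 4 → 16 → 50 → 50  — not base-9 happy
271: 271 → 19 → 5 → 25 → 53 → 89 → 65 → 53  — not base-9 happy
272: 272 → 22 → 20 → 8 → 64 → 50 → 50  — not base-9 happy
273: 273 → 27 → 9 → 1  — base-9 happy
274: 274 → 34 → 58 → 52 → 74 → 68 → 74  — not base-9 happy
base-9 happy: 273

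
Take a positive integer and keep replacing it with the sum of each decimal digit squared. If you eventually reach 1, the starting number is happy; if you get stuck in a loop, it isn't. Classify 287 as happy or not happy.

not happy

287 → 117
117 → 51
51 → 26
26 → 40
40 → 16
16 → 37
37 → 58
58 → 89
89 → 145
145 → 42
42 → 20
20 → 4
4 → 16  — 16 already seen; the sequence cycles without reaching 1.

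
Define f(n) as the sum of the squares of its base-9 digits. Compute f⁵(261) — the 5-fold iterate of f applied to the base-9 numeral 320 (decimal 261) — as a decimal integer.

261 = (3,2,0)_9 → 3² + 2² + 0² = 13
13 = (1,4)_9 → 1² + 4² = 17
17 = (1,8)_9 → 1² + 8² = 65
65 = (7,2)_9 → 7² + 2² = 53
53 = (5,8)_9 → 5² + 8² = 89

89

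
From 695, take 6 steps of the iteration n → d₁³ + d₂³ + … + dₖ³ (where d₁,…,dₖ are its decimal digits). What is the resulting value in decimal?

695 → 6³ + 9³ + 5³ = 216 + 729 + 125 = 1070
1070 → 1³ + 0³ + 7³ + 0³ = 1 + 0 + 343 + 0 = 344
344 → 3³ + 4³ + 4³ = 27 + 64 + 64 = 155
155 → 1³ + 5³ + 5³ = 1 + 125 + 125 = 251
251 → 2³ + 5³ + 1³ = 8 + 125 + 1 = 134
134 → 1³ + 3³ + 4³ = 1 + 27 + 64 = 92

92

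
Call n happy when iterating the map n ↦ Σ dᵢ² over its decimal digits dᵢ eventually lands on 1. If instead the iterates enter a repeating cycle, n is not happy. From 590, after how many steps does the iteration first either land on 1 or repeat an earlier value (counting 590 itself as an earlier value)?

590 → 106
106 → 37
37 → 58
58 → 89
89 → 145
145 → 42
42 → 20
20 → 4
4 → 16
16 → 37  — 37 repeats.
That took 10 steps.

10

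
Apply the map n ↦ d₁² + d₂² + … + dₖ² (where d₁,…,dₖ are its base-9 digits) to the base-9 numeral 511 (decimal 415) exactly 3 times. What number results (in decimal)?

415 = (5,1,1)_9 → 5² + 1² + 1² = 27
27 = (3,0)_9 → 3² + 0² = 9
9 = (1,0)_9 → 1² + 0² = 1

1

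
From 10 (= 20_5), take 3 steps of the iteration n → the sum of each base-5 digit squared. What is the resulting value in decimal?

10

10 = (2,0)_5 → 2² + 0² = 4 + 0 = 4
4 = (4)_5 → 4² = 16
16 = (3,1)_5 → 3² + 1² = 9 + 1 = 10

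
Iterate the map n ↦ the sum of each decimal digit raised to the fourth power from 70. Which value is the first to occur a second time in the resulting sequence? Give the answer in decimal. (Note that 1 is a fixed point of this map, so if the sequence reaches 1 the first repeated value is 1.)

13139

70 → 2401
2401 → 273
273 → 2498
2498 → 10929
10929 → 13139
13139 → 6725
6725 → 4338
4338 → 4514
4514 → 1138
1138 → 4179
4179 → 9219
9219 → 13139  — 13139 already appeared earlier.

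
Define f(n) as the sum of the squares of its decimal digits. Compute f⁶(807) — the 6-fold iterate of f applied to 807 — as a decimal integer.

807 → 8² + 0² + 7² = 64 + 0 + 49 = 113
113 → 1² + 1² + 3² = 1 + 1 + 9 = 11
11 → 1² + 1² = 1 + 1 = 2
2 → 2² = 4
4 → 4² = 16
16 → 1² + 6² = 1 + 36 = 37

37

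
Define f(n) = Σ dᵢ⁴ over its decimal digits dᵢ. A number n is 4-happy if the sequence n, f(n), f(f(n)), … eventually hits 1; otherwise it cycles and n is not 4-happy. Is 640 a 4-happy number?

not 4-happy

640 → 6⁴ + 4⁴ + 0⁴ = 1552
1552 → 1⁴ + 5⁴ + 5⁴ + 2⁴ = 1267
1267 → 1⁴ + 2⁴ + 6⁴ + 7⁴ = 3714
3714 → 3⁴ + 7⁴ + 1⁴ + 4⁴ = 2739
2739 → 2⁴ + 7⁴ + 3⁴ + 9⁴ = 9059
9059 → 9⁴ + 0⁴ + 5⁴ + 9⁴ = 13747
13747 → 1⁴ + 3⁴ + 7⁴ + 4⁴ + 7⁴ = 5140
5140 → 5⁴ + 1⁴ + 4⁴ + 0⁴ = 882
882 → 8⁴ + 8⁴ + 2⁴ = 8208
8208 → 8⁴ + 2⁴ + 0⁴ + 8⁴ = 8208  — 8208 already seen; the sequence cycles without reaching 1.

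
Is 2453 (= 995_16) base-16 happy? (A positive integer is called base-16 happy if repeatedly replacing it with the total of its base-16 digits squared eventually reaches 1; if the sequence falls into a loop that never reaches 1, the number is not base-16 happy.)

2453 = (9,9,5)_16 → 9² + 9² + 5² = 81 + 81 + 25 = 187
187 = (11,11)_16 → 11² + 11² = 121 + 121 = 242
242 = (15,2)_16 → 15² + 2² = 225 + 4 = 229
229 = (14,5)_16 → 14² + 5² = 196 + 25 = 221
221 = (13,13)_16 → 13² + 13² = 169 + 169 = 338
338 = (1,5,2)_16 → 1² + 5² + 2² = 1 + 25 + 4 = 30
30 = (1,14)_16 → 1² + 14² = 1 + 196 = 197
197 = (12,5)_16 → 12² + 5² = 144 + 25 = 169
169 = (10,9)_16 → 10² + 9² = 100 + 81 = 181
181 = (11,5)_16 → 11² + 5² = 121 + 25 = 146
146 = (9,2)_16 → 9² + 2² = 81 + 4 = 85
85 = (5,5)_16 → 5² + 5² = 25 + 25 = 50
50 = (3,2)_16 → 3² + 2² = 9 + 4 = 13
13 = (13)_16 → 13² = 169  — 169 already seen; the sequence cycles without reaching 1.

not base-16 happy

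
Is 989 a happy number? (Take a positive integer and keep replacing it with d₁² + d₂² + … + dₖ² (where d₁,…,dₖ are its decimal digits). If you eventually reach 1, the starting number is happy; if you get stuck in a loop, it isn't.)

989 → 9² + 8² + 9² = 226
226 → 2² + 2² + 6² = 44
44 → 4² + 4² = 32
32 → 3² + 2² = 13
13 → 1² + 3² = 10
10 → 1² + 0² = 1  — reached 1.

happy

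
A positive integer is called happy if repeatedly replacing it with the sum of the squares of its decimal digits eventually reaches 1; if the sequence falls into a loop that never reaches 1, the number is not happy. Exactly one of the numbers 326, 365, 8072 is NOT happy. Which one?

8072

326: 326 → 49 → 97 → 130 → 10 → 1  — reaches 1 (happy)
365: 365 → 70 → 49 → 97 → 130 → 10 → 1  — reaches 1 (happy)
8072: 8072 → 117 → 51 → 26 → 40 → 16 → 37 → 58 → 89 → 145 → 42 → 20 → 4 → 16  — repeats 16 (not happy)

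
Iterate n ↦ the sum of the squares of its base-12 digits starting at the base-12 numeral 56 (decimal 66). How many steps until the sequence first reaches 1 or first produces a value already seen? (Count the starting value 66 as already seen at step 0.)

10

66 = (5,6)_12 → 5² + 6² = 61
61 = (5,1)_12 → 5² + 1² = 26
26 = (2,2)_12 → 2² + 2² = 8
8 = (8)_12 → 8² = 64
64 = (5,4)_12 → 5² + 4² = 41
41 = (3,5)_12 → 3² + 5² = 34
34 = (2,10)_12 → 2² + 10² = 104
104 = (8,8)_12 → 8² + 8² = 128
128 = (10,8)_12 → 10² + 8² = 164
164 = (1,1,8)_12 → 1² + 1² + 8² = 66  — 66 repeats.
That took 10 steps.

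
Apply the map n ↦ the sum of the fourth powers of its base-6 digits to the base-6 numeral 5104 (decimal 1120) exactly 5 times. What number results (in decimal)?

1120 = (5,1,0,4)_6 → 5⁴ + 1⁴ + 0⁴ + 4⁴ = 625 + 1 + 0 + 256 = 882
882 = (4,0,3,0)_6 → 4⁴ + 0⁴ + 3⁴ + 0⁴ = 256 + 0 + 81 + 0 = 337
337 = (1,3,2,1)_6 → 1⁴ + 3⁴ + 2⁴ + 1⁴ = 1 + 81 + 16 + 1 = 99
99 = (2,4,3)_6 → 2⁴ + 4⁴ + 3⁴ = 16 + 256 + 81 = 353
353 = (1,3,4,5)_6 → 1⁴ + 3⁴ + 4⁴ + 5⁴ = 1 + 81 + 256 + 625 = 963

963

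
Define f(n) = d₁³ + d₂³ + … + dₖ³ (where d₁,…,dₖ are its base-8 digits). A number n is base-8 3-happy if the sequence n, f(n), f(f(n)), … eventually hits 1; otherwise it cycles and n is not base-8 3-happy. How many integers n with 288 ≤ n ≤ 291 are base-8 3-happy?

3

288: 288 → 128 → 8 → 1  — base-8 3-happy
289: 289 → 129 → 9 → 2 → 8 → 1  — base-8 3-happy
290: 290 → 136 → 9 → 2 → 8 → 1  — base-8 3-happy
291: 291 → 155 → 62 → 559 → 469 → 476 → 434 → 440 → 559  — not base-8 3-happy
base-8 3-happy: 288, 289, 290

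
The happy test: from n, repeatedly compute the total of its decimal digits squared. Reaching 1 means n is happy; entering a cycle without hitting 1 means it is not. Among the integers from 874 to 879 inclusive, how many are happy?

1

874: 874 → 129 → 86 → 100 → 1  (reaches 1)
875: 875 → 138 → 74 → 65 → 61 → 37 → 58 → 89 → 145 → 42 → 20 → 4 → 16 → 37  (repeats 37)
876: 876 → 149 → 98 → 145 → 42 → 20 → 4 → 16 → 37 → 58 → 89 → 145  (repeats 145)
877: 877 → 162 → 41 → 17 → 50 → 25 → 29 → 85 → 89 → 145 → 42 → 20 → 4 → 16 → 37 → 58 → 89  (repeats 89)
878: 878 → 177 → 99 → 162 → 41 → 17 → 50 → 25 → 29 → 85 → 89 → 145 → 42 → 20 → 4 → 16 → 37 → 58 → 89  (repeats 89)
879: 879 → 194 → 98 → 145 → 42 → 20 → 4 → 16 → 37 → 58 → 89 → 145  (repeats 145)
happy: 874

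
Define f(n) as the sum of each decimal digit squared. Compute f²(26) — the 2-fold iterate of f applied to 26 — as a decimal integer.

16

26 → 2² + 6² = 4 + 36 = 40
40 → 4² + 0² = 16 + 0 = 16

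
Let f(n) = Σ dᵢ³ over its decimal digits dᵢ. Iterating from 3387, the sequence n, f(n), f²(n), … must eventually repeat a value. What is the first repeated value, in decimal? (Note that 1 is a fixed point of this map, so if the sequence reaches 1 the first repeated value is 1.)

153

3387 → 3³ + 3³ + 8³ + 7³ = 909
909 → 9³ + 0³ + 9³ = 1458
1458 → 1³ + 4³ + 5³ + 8³ = 702
702 → 7³ + 0³ + 2³ = 351
351 → 3³ + 5³ + 1³ = 153
153 → 1³ + 5³ + 3³ = 153  — 153 already appeared earlier.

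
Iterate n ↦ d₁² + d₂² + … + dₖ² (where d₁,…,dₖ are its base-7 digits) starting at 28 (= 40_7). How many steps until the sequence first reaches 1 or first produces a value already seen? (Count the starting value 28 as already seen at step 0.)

28 = (4,0)_7 → 4² + 0² = 16
16 = (2,2)_7 → 2² + 2² = 8
8 = (1,1)_7 → 1² + 1² = 2
2 = (2)_7 → 2² = 4
4 = (4)_7 → 4² = 16  — 16 repeats.
That took 5 steps.

5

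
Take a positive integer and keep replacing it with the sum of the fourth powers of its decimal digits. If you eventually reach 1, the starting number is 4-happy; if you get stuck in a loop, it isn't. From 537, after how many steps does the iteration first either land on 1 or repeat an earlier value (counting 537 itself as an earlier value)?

537 → 5⁴ + 3⁴ + 7⁴ = 625 + 81 + 2401 = 3107
3107 → 3⁴ + 1⁴ + 0⁴ + 7⁴ = 81 + 1 + 0 + 2401 = 2483
2483 → 2⁴ + 4⁴ + 8⁴ + 3⁴ = 16 + 256 + 4096 + 81 = 4449
4449 → 4⁴ + 4⁴ + 4⁴ + 9⁴ = 256 + 256 + 256 + 6561 = 7329
7329 → 7⁴ + 3⁴ + 2⁴ + 9⁴ = 2401 + 81 + 16 + 6561 = 9059
9059 → 9⁴ + 0⁴ + 5⁴ + 9⁴ = 6561 + 0 + 625 + 6561 = 13747
13747 → 1⁴ + 3⁴ + 7⁴ + 4⁴ + 7⁴ = 1 + 81 + 2401 + 256 + 2401 = 5140
5140 → 5⁴ + 1⁴ + 4⁴ + 0⁴ = 625 + 1 + 256 + 0 = 882
882 → 8⁴ + 8⁴ + 2⁴ = 4096 + 4096 + 16 = 8208
8208 → 8⁴ + 2⁴ + 0⁴ + 8⁴ = 4096 + 16 + 0 + 4096 = 8208  — 8208 repeats.
That took 10 steps.

10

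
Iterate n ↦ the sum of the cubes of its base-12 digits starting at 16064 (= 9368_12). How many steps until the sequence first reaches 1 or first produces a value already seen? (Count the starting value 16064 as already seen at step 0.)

3

16064 = (9,3,6,8)_12 → 9³ + 3³ + 6³ + 8³ = 1484
1484 = (10,3,8)_12 → 10³ + 3³ + 8³ = 1539
1539 = (10,8,3)_12 → 10³ + 8³ + 3³ = 1539  — 1539 repeats.
That took 3 steps.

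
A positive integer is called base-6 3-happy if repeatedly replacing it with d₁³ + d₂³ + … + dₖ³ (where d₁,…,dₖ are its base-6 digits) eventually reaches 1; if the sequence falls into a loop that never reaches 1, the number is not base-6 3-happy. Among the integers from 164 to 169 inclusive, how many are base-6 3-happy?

164: 164 → 99 → 99  — not base-6 3-happy
165: 165 → 118 → 92 → 43 → 3 → 27 → 91 → 36 → 1  — base-6 3-happy
166: 166 → 155 → 190 → 190  — not base-6 3-happy
167: 167 → 216 → 1  — base-6 3-happy
168: 168 → 128 → 62 → 73 → 9 → 28 → 128  — not base-6 3-happy
169: 169 → 129 → 81 → 36 → 1  — base-6 3-happy
base-6 3-happy: 165, 167, 169

3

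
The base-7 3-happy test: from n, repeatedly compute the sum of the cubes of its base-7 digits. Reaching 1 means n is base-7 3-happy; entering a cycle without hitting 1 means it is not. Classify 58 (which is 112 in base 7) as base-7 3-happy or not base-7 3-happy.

58 = (1,1,2)_7 → 1³ + 1³ + 2³ = 1 + 1 + 8 = 10
10 = (1,3)_7 → 1³ + 3³ = 1 + 27 = 28
28 = (4,0)_7 → 4³ + 0³ = 64 + 0 = 64
64 = (1,2,1)_7 → 1³ + 2³ + 1³ = 1 + 8 + 1 = 10  — 10 already seen; the sequence cycles without reaching 1.

not base-7 3-happy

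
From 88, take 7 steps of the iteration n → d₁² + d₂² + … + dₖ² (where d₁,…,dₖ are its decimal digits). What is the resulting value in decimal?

88 → 8² + 8² = 128
128 → 1² + 2² + 8² = 69
69 → 6² + 9² = 117
117 → 1² + 1² + 7² = 51
51 → 5² + 1² = 26
26 → 2² + 6² = 40
40 → 4² + 0² = 16

16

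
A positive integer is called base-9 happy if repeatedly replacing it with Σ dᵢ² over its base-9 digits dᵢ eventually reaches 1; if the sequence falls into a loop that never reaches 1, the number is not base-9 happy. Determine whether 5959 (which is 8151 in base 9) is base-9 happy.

base-9 happy

5959 = (8,1,5,1)_9 → 8² + 1² + 5² + 1² = 91
91 = (1,1,1)_9 → 1² + 1² + 1² = 3
3 = (3)_9 → 3² = 9
9 = (1,0)_9 → 1² + 0² = 1  — reached 1.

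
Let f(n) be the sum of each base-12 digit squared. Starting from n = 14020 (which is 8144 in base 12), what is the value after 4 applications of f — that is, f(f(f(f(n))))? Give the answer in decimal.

20

14020 = (8,1,4,4)_12 → 8² + 1² + 4² + 4² = 97
97 = (8,1)_12 → 8² + 1² = 65
65 = (5,5)_12 → 5² + 5² = 50
50 = (4,2)_12 → 4² + 2² = 20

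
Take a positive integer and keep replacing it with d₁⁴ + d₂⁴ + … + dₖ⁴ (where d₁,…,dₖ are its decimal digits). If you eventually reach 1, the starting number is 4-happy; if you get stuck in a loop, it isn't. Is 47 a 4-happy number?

not 4-happy

47 → 4⁴ + 7⁴ = 2657
2657 → 2⁴ + 6⁴ + 5⁴ + 7⁴ = 4338
4338 → 4⁴ + 3⁴ + 3⁴ + 8⁴ = 4514
4514 → 4⁴ + 5⁴ + 1⁴ + 4⁴ = 1138
1138 → 1⁴ + 1⁴ + 3⁴ + 8⁴ = 4179
4179 → 4⁴ + 1⁴ + 7⁴ + 9⁴ = 9219
9219 → 9⁴ + 2⁴ + 1⁴ + 9⁴ = 13139
13139 → 1⁴ + 3⁴ + 1⁴ + 3⁴ + 9⁴ = 6725
6725 → 6⁴ + 7⁴ + 2⁴ + 5⁴ = 4338  — 4338 already seen; the sequence cycles without reaching 1.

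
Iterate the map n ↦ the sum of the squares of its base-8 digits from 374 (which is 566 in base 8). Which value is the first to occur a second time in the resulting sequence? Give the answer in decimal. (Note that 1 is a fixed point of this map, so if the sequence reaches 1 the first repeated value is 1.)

374 = (5,6,6)_8 → 5² + 6² + 6² = 97
97 = (1,4,1)_8 → 1² + 4² + 1² = 18
18 = (2,2)_8 → 2² + 2² = 8
8 = (1,0)_8 → 1² + 0² = 1  — reached the fixed point 1.
1 → 1, so 1 is the first repeated value.

1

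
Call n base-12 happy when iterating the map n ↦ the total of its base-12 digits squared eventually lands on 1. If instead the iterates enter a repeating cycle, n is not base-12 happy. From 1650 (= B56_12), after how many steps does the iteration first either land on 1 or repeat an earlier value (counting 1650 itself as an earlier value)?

5

1650 = (11,5,6)_12 → 11² + 5² + 6² = 121 + 25 + 36 = 182
182 = (1,3,2)_12 → 1² + 3² + 2² = 1 + 9 + 4 = 14
14 = (1,2)_12 → 1² + 2² = 1 + 4 = 5
5 = (5)_12 → 5² = 25
25 = (2,1)_12 → 2² + 1² = 4 + 1 = 5  — 5 repeats.
That took 5 steps.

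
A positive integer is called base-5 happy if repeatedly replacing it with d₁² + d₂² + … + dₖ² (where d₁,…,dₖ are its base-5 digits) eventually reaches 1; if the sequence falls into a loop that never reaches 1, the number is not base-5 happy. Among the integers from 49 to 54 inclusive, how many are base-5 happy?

49: 49 → 33 → 11 → 5 → 1  — base-5 happy
50: 50 → 4 → 16 → 10 → 4  — not base-5 happy
51: 51 → 5 → 1  — base-5 happy
52: 52 → 8 → 10 → 4 → 16 → 10  — not base-5 happy
53: 53 → 13 → 13  — not base-5 happy
54: 54 → 20 → 16 → 10 → 4 → 16  — not base-5 happy
base-5 happy: 49, 51

2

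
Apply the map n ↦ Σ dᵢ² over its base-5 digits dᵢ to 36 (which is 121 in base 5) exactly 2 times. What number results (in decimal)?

2

36 = (1,2,1)_5 → 1² + 2² + 1² = 1 + 4 + 1 = 6
6 = (1,1)_5 → 1² + 1² = 1 + 1 = 2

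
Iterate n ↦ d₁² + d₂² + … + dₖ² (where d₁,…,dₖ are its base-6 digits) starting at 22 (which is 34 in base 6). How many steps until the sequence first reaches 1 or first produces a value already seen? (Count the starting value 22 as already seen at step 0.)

9

22 = (3,4)_6 → 3² + 4² = 9 + 16 = 25
25 = (4,1)_6 → 4² + 1² = 16 + 1 = 17
17 = (2,5)_6 → 2² + 5² = 4 + 25 = 29
29 = (4,5)_6 → 4² + 5² = 16 + 25 = 41
41 = (1,0,5)_6 → 1² + 0² + 5² = 1 + 0 + 25 = 26
26 = (4,2)_6 → 4² + 2² = 16 + 4 = 20
20 = (3,2)_6 → 3² + 2² = 9 + 4 = 13
13 = (2,1)_6 → 2² + 1² = 4 + 1 = 5
5 = (5)_6 → 5² = 25  — 25 repeats.
That took 9 steps.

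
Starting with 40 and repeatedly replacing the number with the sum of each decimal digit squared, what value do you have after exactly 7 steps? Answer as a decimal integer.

20

40 → 4² + 0² = 16 + 0 = 16
16 → 1² + 6² = 1 + 36 = 37
37 → 3² + 7² = 9 + 49 = 58
58 → 5² + 8² = 25 + 64 = 89
89 → 8² + 9² = 64 + 81 = 145
145 → 1² + 4² + 5² = 1 + 16 + 25 = 42
42 → 4² + 2² = 16 + 4 = 20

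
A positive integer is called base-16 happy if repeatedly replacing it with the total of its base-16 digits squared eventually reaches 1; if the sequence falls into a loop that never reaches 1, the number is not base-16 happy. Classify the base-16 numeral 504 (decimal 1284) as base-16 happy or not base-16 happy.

not base-16 happy

1284 = (5,0,4)_16 → 5² + 0² + 4² = 41
41 = (2,9)_16 → 2² + 9² = 85
85 = (5,5)_16 → 5² + 5² = 50
50 = (3,2)_16 → 3² + 2² = 13
13 = (13)_16 → 13² = 169
169 = (10,9)_16 → 10² + 9² = 181
181 = (11,5)_16 → 11² + 5² = 146
146 = (9,2)_16 → 9² + 2² = 85  — 85 already seen; the sequence cycles without reaching 1.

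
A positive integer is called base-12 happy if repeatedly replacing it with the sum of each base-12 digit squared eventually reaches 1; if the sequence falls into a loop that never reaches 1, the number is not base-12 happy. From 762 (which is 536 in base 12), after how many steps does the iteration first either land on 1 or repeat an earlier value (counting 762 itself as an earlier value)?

762 = (5,3,6)_12 → 70
70 = (5,10)_12 → 125
125 = (10,5)_12 → 125  — 125 repeats.
That took 3 steps.

3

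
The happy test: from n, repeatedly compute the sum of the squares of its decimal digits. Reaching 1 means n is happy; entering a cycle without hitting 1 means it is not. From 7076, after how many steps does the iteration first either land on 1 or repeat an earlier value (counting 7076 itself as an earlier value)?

12

7076 → 7² + 0² + 7² + 6² = 134
134 → 1² + 3² + 4² = 26
26 → 2² + 6² = 40
40 → 4² + 0² = 16
16 → 1² + 6² = 37
37 → 3² + 7² = 58
58 → 5² + 8² = 89
89 → 8² + 9² = 145
145 → 1² + 4² + 5² = 42
42 → 4² + 2² = 20
20 → 2² + 0² = 4
4 → 4² = 16  — 16 repeats.
That took 12 steps.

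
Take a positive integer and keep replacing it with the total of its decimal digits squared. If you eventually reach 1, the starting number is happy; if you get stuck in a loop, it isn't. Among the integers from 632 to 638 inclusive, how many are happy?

4

632: 632 → 49 → 97 → 130 → 10 → 1  (reaches 1)
633: 633 → 54 → 41 → 17 → 50 → 25 → 29 → 85 → 89 → 145 → 42 → 20 → 4 → 16 → 37 → 58 → 89  (repeats 89)
634: 634 → 61 → 37 → 58 → 89 → 145 → 42 → 20 → 4 → 16 → 37  (repeats 37)
635: 635 → 70 → 49 → 97 → 130 → 10 → 1  (reaches 1)
636: 636 → 81 → 65 → 61 → 37 → 58 → 89 → 145 → 42 → 20 → 4 → 16 → 37  (repeats 37)
637: 637 → 94 → 97 → 130 → 10 → 1  (reaches 1)
638: 638 → 109 → 82 → 68 → 100 → 1  (reaches 1)
happy: 632, 635, 637, 638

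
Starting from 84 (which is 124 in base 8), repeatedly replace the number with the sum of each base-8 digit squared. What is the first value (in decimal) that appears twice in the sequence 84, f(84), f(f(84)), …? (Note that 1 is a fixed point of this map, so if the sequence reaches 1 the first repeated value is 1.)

20

84 = (1,2,4)_8 → 1² + 2² + 4² = 21
21 = (2,5)_8 → 2² + 5² = 29
29 = (3,5)_8 → 3² + 5² = 34
34 = (4,2)_8 → 4² + 2² = 20
20 = (2,4)_8 → 2² + 4² = 20  — 20 already appeared earlier.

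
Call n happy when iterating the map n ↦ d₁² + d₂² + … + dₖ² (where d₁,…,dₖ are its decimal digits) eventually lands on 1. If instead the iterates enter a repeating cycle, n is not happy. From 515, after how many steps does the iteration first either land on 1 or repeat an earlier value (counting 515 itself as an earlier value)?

12

515 → 5² + 1² + 5² = 25 + 1 + 25 = 51
51 → 5² + 1² = 25 + 1 = 26
26 → 2² + 6² = 4 + 36 = 40
40 → 4² + 0² = 16 + 0 = 16
16 → 1² + 6² = 1 + 36 = 37
37 → 3² + 7² = 9 + 49 = 58
58 → 5² + 8² = 25 + 64 = 89
89 → 8² + 9² = 64 + 81 = 145
145 → 1² + 4² + 5² = 1 + 16 + 25 = 42
42 → 4² + 2² = 16 + 4 = 20
20 → 2² + 0² = 4 + 0 = 4
4 → 4² = 16  — 16 repeats.
That took 12 steps.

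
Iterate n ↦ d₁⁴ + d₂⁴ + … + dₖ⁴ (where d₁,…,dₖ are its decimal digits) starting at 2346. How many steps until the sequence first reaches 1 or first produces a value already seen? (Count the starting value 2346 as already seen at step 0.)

9

2346 → 2⁴ + 3⁴ + 4⁴ + 6⁴ = 16 + 81 + 256 + 1296 = 1649
1649 → 1⁴ + 6⁴ + 4⁴ + 9⁴ = 1 + 1296 + 256 + 6561 = 8114
8114 → 8⁴ + 1⁴ + 1⁴ + 4⁴ = 4096 + 1 + 1 + 256 = 4354
4354 → 4⁴ + 3⁴ + 5⁴ + 4⁴ = 256 + 81 + 625 + 256 = 1218
1218 → 1⁴ + 2⁴ + 1⁴ + 8⁴ = 1 + 16 + 1 + 4096 = 4114
4114 → 4⁴ + 1⁴ + 1⁴ + 4⁴ = 256 + 1 + 1 + 256 = 514
514 → 5⁴ + 1⁴ + 4⁴ = 625 + 1 + 256 = 882
882 → 8⁴ + 8⁴ + 2⁴ = 4096 + 4096 + 16 = 8208
8208 → 8⁴ + 2⁴ + 0⁴ + 8⁴ = 4096 + 16 + 0 + 4096 = 8208  — 8208 repeats.
That took 9 steps.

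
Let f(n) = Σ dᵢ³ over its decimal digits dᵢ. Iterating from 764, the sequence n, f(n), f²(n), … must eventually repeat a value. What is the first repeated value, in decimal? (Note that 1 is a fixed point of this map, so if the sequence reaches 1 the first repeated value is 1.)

371

764 → 7³ + 6³ + 4³ = 343 + 216 + 64 = 623
623 → 6³ + 2³ + 3³ = 216 + 8 + 27 = 251
251 → 2³ + 5³ + 1³ = 8 + 125 + 1 = 134
134 → 1³ + 3³ + 4³ = 1 + 27 + 64 = 92
92 → 9³ + 2³ = 729 + 8 = 737
737 → 7³ + 3³ + 7³ = 343 + 27 + 343 = 713
713 → 7³ + 1³ + 3³ = 343 + 1 + 27 = 371
371 → 3³ + 7³ + 1³ = 27 + 343 + 1 = 371  — 371 already appeared earlier.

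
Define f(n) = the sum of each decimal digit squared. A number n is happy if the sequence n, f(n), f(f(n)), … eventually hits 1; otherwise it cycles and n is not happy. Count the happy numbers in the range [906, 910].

2

906: 906 → 117 → 51 → 26 → 40 → 16 → 37 → 58 → 89 → 145 → 42 → 20 → 4 → 16  — not happy
907: 907 → 130 → 10 → 1  — happy
908: 908 → 145 → 42 → 20 → 4 → 16 → 37 → 58 → 89 → 145  — not happy
909: 909 → 162 → 41 → 17 → 50 → 25 → 29 → 85 → 89 → 145 → 42 → 20 → 4 → 16 → 37 → 58 → 89  — not happy
910: 910 → 82 → 68 → 100 → 1  — happy
happy: 907, 910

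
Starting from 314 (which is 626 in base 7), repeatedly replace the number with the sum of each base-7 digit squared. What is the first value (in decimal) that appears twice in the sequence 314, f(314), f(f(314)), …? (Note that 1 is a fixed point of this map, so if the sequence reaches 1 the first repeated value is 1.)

314 = (6,2,6)_7 → 6² + 2² + 6² = 76
76 = (1,3,6)_7 → 1² + 3² + 6² = 46
46 = (6,4)_7 → 6² + 4² = 52
52 = (1,0,3)_7 → 1² + 0² + 3² = 10
10 = (1,3)_7 → 1² + 3² = 10  — 10 already appeared earlier.

10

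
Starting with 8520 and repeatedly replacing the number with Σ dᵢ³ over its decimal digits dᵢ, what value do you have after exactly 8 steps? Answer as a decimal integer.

153

8520 → 8³ + 5³ + 2³ + 0³ = 512 + 125 + 8 + 0 = 645
645 → 6³ + 4³ + 5³ = 216 + 64 + 125 = 405
405 → 4³ + 0³ + 5³ = 64 + 0 + 125 = 189
189 → 1³ + 8³ + 9³ = 1 + 512 + 729 = 1242
1242 → 1³ + 2³ + 4³ + 2³ = 1 + 8 + 64 + 8 = 81
81 → 8³ + 1³ = 512 + 1 = 513
513 → 5³ + 1³ + 3³ = 125 + 1 + 27 = 153
153 → 1³ + 5³ + 3³ = 1 + 125 + 27 = 153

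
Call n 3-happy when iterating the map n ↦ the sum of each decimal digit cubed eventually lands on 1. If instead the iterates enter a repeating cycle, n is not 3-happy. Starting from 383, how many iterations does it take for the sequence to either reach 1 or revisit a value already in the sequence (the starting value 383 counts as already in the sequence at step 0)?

11

383 → 3³ + 8³ + 3³ = 566
566 → 5³ + 6³ + 6³ = 557
557 → 5³ + 5³ + 7³ = 593
593 → 5³ + 9³ + 3³ = 881
881 → 8³ + 8³ + 1³ = 1025
1025 → 1³ + 0³ + 2³ + 5³ = 134
134 → 1³ + 3³ + 4³ = 92
92 → 9³ + 2³ = 737
737 → 7³ + 3³ + 7³ = 713
713 → 7³ + 1³ + 3³ = 371
371 → 3³ + 7³ + 1³ = 371  — 371 repeats.
That took 11 steps.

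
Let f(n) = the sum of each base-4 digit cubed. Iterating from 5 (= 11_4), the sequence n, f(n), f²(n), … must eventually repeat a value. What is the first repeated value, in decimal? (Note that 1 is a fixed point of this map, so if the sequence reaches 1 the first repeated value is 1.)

5 = (1,1)_4 → 1³ + 1³ = 2
2 = (2)_4 → 2³ = 8
8 = (2,0)_4 → 2³ + 0³ = 8  — 8 already appeared earlier.

8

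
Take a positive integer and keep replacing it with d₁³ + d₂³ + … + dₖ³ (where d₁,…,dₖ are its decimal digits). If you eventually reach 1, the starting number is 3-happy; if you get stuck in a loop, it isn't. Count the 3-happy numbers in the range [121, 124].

121: 121 → 10 → 1  — 3-happy
122: 122 → 17 → 344 → 155 → 251 → 134 → 92 → 737 → 713 → 371 → 371  — not 3-happy
123: 123 → 36 → 243 → 99 → 1458 → 702 → 351 → 153 → 153  — not 3-happy
124: 124 → 73 → 370 → 370  — not 3-happy
3-happy: 121

1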